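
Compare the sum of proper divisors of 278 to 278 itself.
deficient

Proper divisors of 278: sum = 1 + 2 + 139 = 142
Since 142 < 278, 278 is deficient.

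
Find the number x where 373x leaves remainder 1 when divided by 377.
94

gcd(373, 377) = 1, so the inverse exists.
Extended Euclidean algorithm on (377, 373):
377 = 1 × 373 + 4  ⟹  4 = (1)·377 + (-1)·373
373 = 93 × 4 + 1  ⟹  1 = (-93)·377 + (94)·373
So (94)·373 ≡ 1 (mod 377), i.e. 373^(-1) ≡ 94 (mod 377).
Check: 373 × 94 = 35062 ≡ 1 (mod 377)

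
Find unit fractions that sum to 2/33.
1/17 + 1/561

Greedy algorithm:
2/33: ceiling(33/2) = 17, use 1/17
1/561: ceiling(561/1) = 561, use 1/561
Result: 2/33 = 1/17 + 1/561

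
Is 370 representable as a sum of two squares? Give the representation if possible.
3² + 19² (a=3, b=19)

Factorization: 370 = 2 × 5 × 37
By Fermat: n is sum of two squares iff every prime p ≡ 3 (mod 4) appears to even power.
All primes ≡ 3 (mod 4) appear to even power.
Search a = 0, 1, 2, … for 370 - a² a perfect square: first hit at a = 3: 370 - 9 = 361 = 19².
370 = 3² + 19² = 9 + 361 ✓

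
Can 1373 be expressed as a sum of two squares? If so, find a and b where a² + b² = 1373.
2² + 37² (a=2, b=37)

Factorization: 1373 = 1373
By Fermat: n is sum of two squares iff every prime p ≡ 3 (mod 4) appears to even power.
All primes ≡ 3 (mod 4) appear to even power.
Search a = 0, 1, 2, … for 1373 - a² a perfect square: first hit at a = 2: 1373 - 4 = 1369 = 37².
1373 = 2² + 37² = 4 + 1369 ✓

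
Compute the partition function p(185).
1071823774337

p(n) counts ways to write n as a sum of positive integers (order ignored).
Euler's pentagonal recurrence: p(k) = p(k-1) + p(k-2) - p(k-5) - p(k-7) + p(k-12) + p(k-15) - ... (offsets j(3j∓1)/2, signs ++--, p(0)=1, p(<0)=0).
DP table for k = 0..184: p(0)=1, p(1)=1, p(2)=2, p(3)=3, p(4)=5, p(5)=7, p(6)=11, p(7)=15, p(8)=22, p(9)=30, p(10)=42, p(11)=56, p(12)=77, p(13)=101, p(14)=135, p(15)=176, p(16)=231, p(17)=297, p(18)=385, p(19)=490, p(20)=627, p(21)=792, p(22)=1002, p(23)=1255, p(24)=1575, p(25)=1958, p(26)=2436, p(27)=3010, p(28)=3718, p(29)=4565, p(30)=5604, p(31)=6842, p(32)=8349, p(33)=10143, p(34)=12310, p(35)=14883, p(36)=17977, p(37)=21637, p(38)=26015, p(39)=31185, p(40)=37338, p(41)=44583, p(42)=53174, p(43)=63261, p(44)=75175, p(45)=89134, p(46)=105558, p(47)=124754, p(48)=147273, p(49)=173525, p(50)=204226, p(51)=239943, p(52)=281589, p(53)=329931, p(54)=386155, p(55)=451276, p(56)=526823, p(57)=614154, p(58)=715220, p(59)=831820, p(60)=966467, p(61)=1121505, p(62)=1300156, p(63)=1505499, p(64)=1741630, p(65)=2012558, p(66)=2323520, p(67)=2679689, p(68)=3087735, p(69)=3554345, p(70)=4087968, p(71)=4697205, p(72)=5392783, p(73)=6185689, p(74)=7089500, p(75)=8118264, p(76)=9289091, p(77)=10619863, p(78)=12132164, p(79)=13848650, p(80)=15796476, p(81)=18004327, p(82)=20506255, p(83)=23338469, p(84)=26543660, p(85)=30167357, p(86)=34262962, p(87)=38887673, p(88)=44108109, p(89)=49995925, p(90)=56634173, p(91)=64112359, p(92)=72533807, p(93)=82010177, p(94)=92669720, p(95)=104651419, p(96)=118114304, p(97)=133230930, p(98)=150198136, p(99)=169229875, p(100)=190569292, p(101)=214481126, p(102)=241265379, p(103)=271248950, p(104)=304801365, p(105)=342325709, p(106)=384276336, p(107)=431149389, p(108)=483502844, p(109)=541946240, p(110)=607163746, p(111)=679903203, p(112)=761002156, p(113)=851376628, p(114)=952050665, p(115)=1064144451, p(116)=1188908248, p(117)=1327710076, p(118)=1482074143, p(119)=1653668665, p(120)=1844349560, p(121)=2056148051, p(122)=2291320912, p(123)=2552338241, p(124)=2841940500, p(125)=3163127352, p(126)=3519222692, p(127)=3913864295, p(128)=4351078600, p(129)=4835271870, p(130)=5371315400, p(131)=5964539504, p(132)=6620830889, p(133)=7346629512, p(134)=8149040695, p(135)=9035836076, p(136)=10015581680, p(137)=11097645016, p(138)=12292341831, p(139)=13610949895, p(140)=15065878135, p(141)=16670689208, p(142)=18440293320, p(143)=20390982757, p(144)=22540654445, p(145)=24908858009, p(146)=27517052599, p(147)=30388671978, p(148)=33549419497, p(149)=37027355200, p(150)=40853235313, p(151)=45060624582, p(152)=49686288421, p(153)=54770336324, p(154)=60356673280, p(155)=66493182097, p(156)=73232243759, p(157)=80630964769, p(158)=88751778802, p(159)=97662728555, p(160)=107438159466, p(161)=118159068427, p(162)=129913904637, p(163)=142798995930, p(164)=156919475295, p(165)=172389800255, p(166)=189334822579, p(167)=207890420102, p(168)=228204732751, p(169)=250438925115, p(170)=274768617130, p(171)=301384802048, p(172)=330495499613, p(173)=362326859895, p(174)=397125074750, p(175)=435157697830, p(176)=476715857290, p(177)=522115831195, p(178)=571701605655, p(179)=625846753120, p(180)=684957390936, p(181)=749474411781, p(182)=819876908323, p(183)=896684817527, p(184)=980462880430.
Final step: p(185) = p(184) + p(183) - p(180) - p(178) + p(173) + p(170) - p(163) - p(159) + p(150) + p(145) - p(134) - p(128) + p(115) + p(108) - p(93) - p(85) + p(68) + p(59) - p(40) - p(30) + p(9)
= 980462880430 + 896684817527 - 684957390936 - 571701605655 + 362326859895 + 274768617130 - 142798995930 - 97662728555 + 40853235313 + 24908858009 - 8149040695 - 4351078600 + 1064144451 + 483502844 - 82010177 - 30167357 + 3087735 + 831820 - 37338 - 5604 + 30
= 1071823774337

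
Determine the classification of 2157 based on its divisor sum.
deficient

Proper divisors of 2157: sum = 1 + 3 + 719 = 723
Since 723 < 2157, 2157 is deficient.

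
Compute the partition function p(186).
1171432692373

p(n) counts ways to write n as a sum of positive integers (order ignored).
Euler's pentagonal recurrence: p(k) = p(k-1) + p(k-2) - p(k-5) - p(k-7) + p(k-12) + p(k-15) - ... (offsets j(3j∓1)/2, signs ++--, p(0)=1, p(<0)=0).
DP table for k = 0..185: p(0)=1, p(1)=1, p(2)=2, p(3)=3, p(4)=5, p(5)=7, p(6)=11, p(7)=15, p(8)=22, p(9)=30, p(10)=42, p(11)=56, p(12)=77, p(13)=101, p(14)=135, p(15)=176, p(16)=231, p(17)=297, p(18)=385, p(19)=490, p(20)=627, p(21)=792, p(22)=1002, p(23)=1255, p(24)=1575, p(25)=1958, p(26)=2436, p(27)=3010, p(28)=3718, p(29)=4565, p(30)=5604, p(31)=6842, p(32)=8349, p(33)=10143, p(34)=12310, p(35)=14883, p(36)=17977, p(37)=21637, p(38)=26015, p(39)=31185, p(40)=37338, p(41)=44583, p(42)=53174, p(43)=63261, p(44)=75175, p(45)=89134, p(46)=105558, p(47)=124754, p(48)=147273, p(49)=173525, p(50)=204226, p(51)=239943, p(52)=281589, p(53)=329931, p(54)=386155, p(55)=451276, p(56)=526823, p(57)=614154, p(58)=715220, p(59)=831820, p(60)=966467, p(61)=1121505, p(62)=1300156, p(63)=1505499, p(64)=1741630, p(65)=2012558, p(66)=2323520, p(67)=2679689, p(68)=3087735, p(69)=3554345, p(70)=4087968, p(71)=4697205, p(72)=5392783, p(73)=6185689, p(74)=7089500, p(75)=8118264, p(76)=9289091, p(77)=10619863, p(78)=12132164, p(79)=13848650, p(80)=15796476, p(81)=18004327, p(82)=20506255, p(83)=23338469, p(84)=26543660, p(85)=30167357, p(86)=34262962, p(87)=38887673, p(88)=44108109, p(89)=49995925, p(90)=56634173, p(91)=64112359, p(92)=72533807, p(93)=82010177, p(94)=92669720, p(95)=104651419, p(96)=118114304, p(97)=133230930, p(98)=150198136, p(99)=169229875, p(100)=190569292, p(101)=214481126, p(102)=241265379, p(103)=271248950, p(104)=304801365, p(105)=342325709, p(106)=384276336, p(107)=431149389, p(108)=483502844, p(109)=541946240, p(110)=607163746, p(111)=679903203, p(112)=761002156, p(113)=851376628, p(114)=952050665, p(115)=1064144451, p(116)=1188908248, p(117)=1327710076, p(118)=1482074143, p(119)=1653668665, p(120)=1844349560, p(121)=2056148051, p(122)=2291320912, p(123)=2552338241, p(124)=2841940500, p(125)=3163127352, p(126)=3519222692, p(127)=3913864295, p(128)=4351078600, p(129)=4835271870, p(130)=5371315400, p(131)=5964539504, p(132)=6620830889, p(133)=7346629512, p(134)=8149040695, p(135)=9035836076, p(136)=10015581680, p(137)=11097645016, p(138)=12292341831, p(139)=13610949895, p(140)=15065878135, p(141)=16670689208, p(142)=18440293320, p(143)=20390982757, p(144)=22540654445, p(145)=24908858009, p(146)=27517052599, p(147)=30388671978, p(148)=33549419497, p(149)=37027355200, p(150)=40853235313, p(151)=45060624582, p(152)=49686288421, p(153)=54770336324, p(154)=60356673280, p(155)=66493182097, p(156)=73232243759, p(157)=80630964769, p(158)=88751778802, p(159)=97662728555, p(160)=107438159466, p(161)=118159068427, p(162)=129913904637, p(163)=142798995930, p(164)=156919475295, p(165)=172389800255, p(166)=189334822579, p(167)=207890420102, p(168)=228204732751, p(169)=250438925115, p(170)=274768617130, p(171)=301384802048, p(172)=330495499613, p(173)=362326859895, p(174)=397125074750, p(175)=435157697830, p(176)=476715857290, p(177)=522115831195, p(178)=571701605655, p(179)=625846753120, p(180)=684957390936, p(181)=749474411781, p(182)=819876908323, p(183)=896684817527, p(184)=980462880430, p(185)=1071823774337.
Final step: p(186) = p(185) + p(184) - p(181) - p(179) + p(174) + p(171) - p(164) - p(160) + p(151) + p(146) - p(135) - p(129) + p(116) + p(109) - p(94) - p(86) + p(69) + p(60) - p(41) - p(31) + p(10)
= 1071823774337 + 980462880430 - 749474411781 - 625846753120 + 397125074750 + 301384802048 - 156919475295 - 107438159466 + 45060624582 + 27517052599 - 9035836076 - 4835271870 + 1188908248 + 541946240 - 92669720 - 34262962 + 3554345 + 966467 - 44583 - 6842 + 42
= 1171432692373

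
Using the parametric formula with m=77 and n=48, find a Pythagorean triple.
(3625, 7392, 8233)

Euclid's formula: a = m² - n², b = 2mn, c = m² + n²
m = 77, n = 48
a = 77² - 48² = 5929 - 2304 = 3625
b = 2 × 77 × 48 = 7392
c = 77² + 48² = 5929 + 2304 = 8233
Verification: 3625² + 7392² = 13140625 + 54641664 = 67782289 = 8233² ✓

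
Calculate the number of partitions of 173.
362326859895

p(n) counts ways to write n as a sum of positive integers (order ignored).
Euler's pentagonal recurrence: p(k) = p(k-1) + p(k-2) - p(k-5) - p(k-7) + p(k-12) + p(k-15) - ... (offsets j(3j∓1)/2, signs ++--, p(0)=1, p(<0)=0).
DP table for k = 0..172: p(0)=1, p(1)=1, p(2)=2, p(3)=3, p(4)=5, p(5)=7, p(6)=11, p(7)=15, p(8)=22, p(9)=30, p(10)=42, p(11)=56, p(12)=77, p(13)=101, p(14)=135, p(15)=176, p(16)=231, p(17)=297, p(18)=385, p(19)=490, p(20)=627, p(21)=792, p(22)=1002, p(23)=1255, p(24)=1575, p(25)=1958, p(26)=2436, p(27)=3010, p(28)=3718, p(29)=4565, p(30)=5604, p(31)=6842, p(32)=8349, p(33)=10143, p(34)=12310, p(35)=14883, p(36)=17977, p(37)=21637, p(38)=26015, p(39)=31185, p(40)=37338, p(41)=44583, p(42)=53174, p(43)=63261, p(44)=75175, p(45)=89134, p(46)=105558, p(47)=124754, p(48)=147273, p(49)=173525, p(50)=204226, p(51)=239943, p(52)=281589, p(53)=329931, p(54)=386155, p(55)=451276, p(56)=526823, p(57)=614154, p(58)=715220, p(59)=831820, p(60)=966467, p(61)=1121505, p(62)=1300156, p(63)=1505499, p(64)=1741630, p(65)=2012558, p(66)=2323520, p(67)=2679689, p(68)=3087735, p(69)=3554345, p(70)=4087968, p(71)=4697205, p(72)=5392783, p(73)=6185689, p(74)=7089500, p(75)=8118264, p(76)=9289091, p(77)=10619863, p(78)=12132164, p(79)=13848650, p(80)=15796476, p(81)=18004327, p(82)=20506255, p(83)=23338469, p(84)=26543660, p(85)=30167357, p(86)=34262962, p(87)=38887673, p(88)=44108109, p(89)=49995925, p(90)=56634173, p(91)=64112359, p(92)=72533807, p(93)=82010177, p(94)=92669720, p(95)=104651419, p(96)=118114304, p(97)=133230930, p(98)=150198136, p(99)=169229875, p(100)=190569292, p(101)=214481126, p(102)=241265379, p(103)=271248950, p(104)=304801365, p(105)=342325709, p(106)=384276336, p(107)=431149389, p(108)=483502844, p(109)=541946240, p(110)=607163746, p(111)=679903203, p(112)=761002156, p(113)=851376628, p(114)=952050665, p(115)=1064144451, p(116)=1188908248, p(117)=1327710076, p(118)=1482074143, p(119)=1653668665, p(120)=1844349560, p(121)=2056148051, p(122)=2291320912, p(123)=2552338241, p(124)=2841940500, p(125)=3163127352, p(126)=3519222692, p(127)=3913864295, p(128)=4351078600, p(129)=4835271870, p(130)=5371315400, p(131)=5964539504, p(132)=6620830889, p(133)=7346629512, p(134)=8149040695, p(135)=9035836076, p(136)=10015581680, p(137)=11097645016, p(138)=12292341831, p(139)=13610949895, p(140)=15065878135, p(141)=16670689208, p(142)=18440293320, p(143)=20390982757, p(144)=22540654445, p(145)=24908858009, p(146)=27517052599, p(147)=30388671978, p(148)=33549419497, p(149)=37027355200, p(150)=40853235313, p(151)=45060624582, p(152)=49686288421, p(153)=54770336324, p(154)=60356673280, p(155)=66493182097, p(156)=73232243759, p(157)=80630964769, p(158)=88751778802, p(159)=97662728555, p(160)=107438159466, p(161)=118159068427, p(162)=129913904637, p(163)=142798995930, p(164)=156919475295, p(165)=172389800255, p(166)=189334822579, p(167)=207890420102, p(168)=228204732751, p(169)=250438925115, p(170)=274768617130, p(171)=301384802048, p(172)=330495499613.
Final step: p(173) = p(172) + p(171) - p(168) - p(166) + p(161) + p(158) - p(151) - p(147) + p(138) + p(133) - p(122) - p(116) + p(103) + p(96) - p(81) - p(73) + p(56) + p(47) - p(28) - p(18)
= 330495499613 + 301384802048 - 228204732751 - 189334822579 + 118159068427 + 88751778802 - 45060624582 - 30388671978 + 12292341831 + 7346629512 - 2291320912 - 1188908248 + 271248950 + 118114304 - 18004327 - 6185689 + 526823 + 124754 - 3718 - 385
= 362326859895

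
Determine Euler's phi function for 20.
8

20 = 2^2 × 5
φ(n) = n × ∏(1 - 1/p) for each prime p dividing n
φ(20) = 20 × (1 - 1/2) × (1 - 1/5) = 8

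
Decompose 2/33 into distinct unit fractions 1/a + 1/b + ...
1/17 + 1/561

Greedy algorithm:
2/33: ceiling(33/2) = 17, use 1/17
1/561: ceiling(561/1) = 561, use 1/561
Result: 2/33 = 1/17 + 1/561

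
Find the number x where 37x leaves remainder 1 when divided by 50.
23

gcd(37, 50) = 1, so the inverse exists.
Extended Euclidean algorithm on (50, 37):
50 = 1 × 37 + 13  ⟹  13 = (1)·50 + (-1)·37
37 = 2 × 13 + 11  ⟹  11 = (-2)·50 + (3)·37
13 = 1 × 11 + 2  ⟹  2 = (3)·50 + (-4)·37
11 = 5 × 2 + 1  ⟹  1 = (-17)·50 + (23)·37
So (23)·37 ≡ 1 (mod 50), i.e. 37^(-1) ≡ 23 (mod 50).
Check: 37 × 23 = 851 ≡ 1 (mod 50)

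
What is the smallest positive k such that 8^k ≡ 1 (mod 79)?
13

79 is prime, so ord(8) divides φ(79) = 78.
Divisors of 78: 1, 2, 3, 6, 13, 26, 39, 78.
Repeated squaring: 8^1 ≡ 8, 8^2 ≡ 64, 8^4 ≡ 67, 8^8 ≡ 65, 8^16 ≡ 38, 8^32 ≡ 22, 8^64 ≡ 10 (mod 79).
Test 8^d mod 79 for each divisor d in increasing order:
8^1 ≡ 8
8^2 ≡ 64
8^3 = 8^2·8^1 ≡ 38
8^6 = 8^4·8^2 ≡ 22
8^13 = 8^8·8^4·8^1 ≡ 1  ← first divisor giving 1
The order is 13.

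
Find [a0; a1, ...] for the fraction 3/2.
[1; 2]

Euclidean algorithm steps:
3 = 1 × 2 + 1
2 = 2 × 1 + 0
Continued fraction: [1; 2]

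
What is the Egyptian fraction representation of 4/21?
1/6 + 1/42

Greedy algorithm:
4/21: ceiling(21/4) = 6, use 1/6
1/42: ceiling(42/1) = 42, use 1/42
Result: 4/21 = 1/6 + 1/42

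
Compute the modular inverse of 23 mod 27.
20

gcd(23, 27) = 1, so the inverse exists.
Extended Euclidean algorithm on (27, 23):
27 = 1 × 23 + 4  ⟹  4 = (1)·27 + (-1)·23
23 = 5 × 4 + 3  ⟹  3 = (-5)·27 + (6)·23
4 = 1 × 3 + 1  ⟹  1 = (6)·27 + (-7)·23
So (-7)·23 ≡ 1 (mod 27), i.e. 23^(-1) ≡ -7 ≡ 20 (mod 27).
Check: 23 × 20 = 460 ≡ 1 (mod 27)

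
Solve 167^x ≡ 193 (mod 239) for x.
64

Baby-step giant-step with step n = ⌈√239⌉ = 16.
Baby steps 167^j mod 239 (j:value) for j=0..15: 0:1, 1:167, 2:165, 3:70, 4:218, 5:78, 6:120, 7:203, 8:202, 9:35, 10:109, 11:39, 12:60, 13:221, 14:101, 15:137.
Giant-step multiplier: 167^(-16) ≡ 167^(238-16) = 167^222 ≡ 125 (mod 239).
Giant steps γ_i = 193·125^i mod 239: γ_0=193, γ_1=225, γ_2=162, γ_3=174, γ_4=1 (in table at j=0).
x = i·n + j = 4·16 + 0 = 64.
Check: 167^64 ≡ 193 (mod 239).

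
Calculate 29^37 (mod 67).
29

Repeated squaring. Binary of 37 = 100101.
29^1 ≡ 29 (mod 67); 29^2 ≡ 37 (mod 67); 29^4 ≡ 29 (mod 67); 29^8 ≡ 37 (mod 67); 29^16 ≡ 29 (mod 67); 29^32 ≡ 37 (mod 67)
29^37 = 29^1 × 29^4 × 29^32 ≡ 29 (mod 67)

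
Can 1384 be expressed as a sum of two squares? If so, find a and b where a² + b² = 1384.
22² + 30² (a=22, b=30)

Factorization: 1384 = 2^3 × 173
By Fermat: n is sum of two squares iff every prime p ≡ 3 (mod 4) appears to even power.
All primes ≡ 3 (mod 4) appear to even power.
Search a = 0, 1, 2, … for 1384 - a² a perfect square: first hit at a = 22: 1384 - 484 = 900 = 30².
1384 = 22² + 30² = 484 + 900 ✓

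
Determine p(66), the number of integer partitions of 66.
2323520

p(n) counts ways to write n as a sum of positive integers (order ignored).
Euler's pentagonal recurrence: p(k) = p(k-1) + p(k-2) - p(k-5) - p(k-7) + p(k-12) + p(k-15) - ... (offsets j(3j∓1)/2, signs ++--, p(0)=1, p(<0)=0).
DP table for k = 0..65: p(0)=1, p(1)=1, p(2)=2, p(3)=3, p(4)=5, p(5)=7, p(6)=11, p(7)=15, p(8)=22, p(9)=30, p(10)=42, p(11)=56, p(12)=77, p(13)=101, p(14)=135, p(15)=176, p(16)=231, p(17)=297, p(18)=385, p(19)=490, p(20)=627, p(21)=792, p(22)=1002, p(23)=1255, p(24)=1575, p(25)=1958, p(26)=2436, p(27)=3010, p(28)=3718, p(29)=4565, p(30)=5604, p(31)=6842, p(32)=8349, p(33)=10143, p(34)=12310, p(35)=14883, p(36)=17977, p(37)=21637, p(38)=26015, p(39)=31185, p(40)=37338, p(41)=44583, p(42)=53174, p(43)=63261, p(44)=75175, p(45)=89134, p(46)=105558, p(47)=124754, p(48)=147273, p(49)=173525, p(50)=204226, p(51)=239943, p(52)=281589, p(53)=329931, p(54)=386155, p(55)=451276, p(56)=526823, p(57)=614154, p(58)=715220, p(59)=831820, p(60)=966467, p(61)=1121505, p(62)=1300156, p(63)=1505499, p(64)=1741630, p(65)=2012558.
Final step: p(66) = p(65) + p(64) - p(61) - p(59) + p(54) + p(51) - p(44) - p(40) + p(31) + p(26) - p(15) - p(9)
= 2012558 + 1741630 - 1121505 - 831820 + 386155 + 239943 - 75175 - 37338 + 6842 + 2436 - 176 - 30
= 2323520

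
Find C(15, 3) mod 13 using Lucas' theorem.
0

Using Lucas' theorem:
Write n=15 and k=3 in base 13:
n in base 13: [1, 2]
k in base 13: [0, 3]
C(15,3) mod 13 = ∏ C(n_i, k_i) mod 13
Digit binomials (mod 13): C(1,0) = 1; C(2,3) = 0 (k_i > n_i)
Product: 1 × 0 = 0 ≡ 0 (mod 13)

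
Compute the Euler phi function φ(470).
184

470 = 2 × 5 × 47
φ(n) = n × ∏(1 - 1/p) for each prime p dividing n
φ(470) = 470 × (1 - 1/2) × (1 - 1/5) × (1 - 1/47) = 184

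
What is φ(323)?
288

323 = 17 × 19
φ(n) = n × ∏(1 - 1/p) for each prime p dividing n
φ(323) = 323 × (1 - 1/17) × (1 - 1/19) = 288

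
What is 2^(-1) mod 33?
17

gcd(2, 33) = 1, so the inverse exists.
Extended Euclidean algorithm on (33, 2):
33 = 16 × 2 + 1  ⟹  1 = (1)·33 + (-16)·2
So (-16)·2 ≡ 1 (mod 33), i.e. 2^(-1) ≡ -16 ≡ 17 (mod 33).
Check: 2 × 17 = 34 ≡ 1 (mod 33)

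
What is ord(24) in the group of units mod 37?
36

37 is prime, so ord(24) divides φ(37) = 36.
Divisors of 36: 1, 2, 3, 4, 6, 9, 12, 18, 36.
Repeated squaring: 24^1 ≡ 24, 24^2 ≡ 21, 24^4 ≡ 34, 24^8 ≡ 9, 24^16 ≡ 7, 24^32 ≡ 12 (mod 37).
Test 24^d mod 37 for each divisor d in increasing order:
24^1 ≡ 24
24^2 ≡ 21
24^3 = 24^2·24^1 ≡ 23
24^4 ≡ 34
24^6 = 24^4·24^2 ≡ 11
24^9 = 24^8·24^1 ≡ 31
24^12 = 24^8·24^4 ≡ 10
24^18 = 24^16·24^2 ≡ 36
24^36 = 24^32·24^4 ≡ 1  ← first divisor giving 1
The order is 36.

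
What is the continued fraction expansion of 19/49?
[0; 2, 1, 1, 2, 1, 2]

Euclidean algorithm steps:
19 = 0 × 49 + 19
49 = 2 × 19 + 11
19 = 1 × 11 + 8
11 = 1 × 8 + 3
8 = 2 × 3 + 2
3 = 1 × 2 + 1
2 = 2 × 1 + 0
Continued fraction: [0; 2, 1, 1, 2, 1, 2]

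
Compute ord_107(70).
106

107 is prime, so ord(70) divides φ(107) = 106.
Divisors of 106: 1, 2, 53, 106.
Repeated squaring: 70^1 ≡ 70, 70^2 ≡ 85, 70^4 ≡ 56, 70^8 ≡ 33, 70^16 ≡ 19, 70^32 ≡ 40, 70^64 ≡ 102 (mod 107).
Test 70^d mod 107 for each divisor d in increasing order:
70^1 ≡ 70
70^2 ≡ 85
70^53 = 70^32·70^16·70^4·70^1 ≡ 106
70^106 = 70^64·70^32·70^8·70^2 ≡ 1  ← first divisor giving 1
The order is 106.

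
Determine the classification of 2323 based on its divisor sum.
deficient

Proper divisors of 2323: sum = 1 + 23 + 101 = 125
Since 125 < 2323, 2323 is deficient.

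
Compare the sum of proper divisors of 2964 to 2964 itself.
abundant

Proper divisors of 2964: sum = 1 + 2 + 3 + 4 + 6 + 12 + 13 + 19 + ... + 494 + 741 + 988 + 1482 (23 divisors) = 4876
Since 4876 > 2964, 2964 is abundant.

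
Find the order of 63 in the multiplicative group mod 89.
88

89 is prime, so ord(63) divides φ(89) = 88.
Divisors of 88: 1, 2, 4, 8, 11, 22, 44, 88.
Repeated squaring: 63^1 ≡ 63, 63^2 ≡ 53, 63^4 ≡ 50, 63^8 ≡ 8, 63^16 ≡ 64, 63^32 ≡ 2, 63^64 ≡ 4 (mod 89).
Test 63^d mod 89 for each divisor d in increasing order:
63^1 ≡ 63
63^2 ≡ 53
63^4 ≡ 50
63^8 ≡ 8
63^11 = 63^8·63^2·63^1 ≡ 12
63^22 = 63^16·63^4·63^2 ≡ 55
63^44 = 63^32·63^8·63^4 ≡ 88
63^88 = 63^64·63^16·63^8 ≡ 1  ← first divisor giving 1
The order is 88.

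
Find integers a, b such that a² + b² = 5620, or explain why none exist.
12² + 74² (a=12, b=74)

Factorization: 5620 = 2^2 × 5 × 281
By Fermat: n is sum of two squares iff every prime p ≡ 3 (mod 4) appears to even power.
All primes ≡ 3 (mod 4) appear to even power.
Search a = 0, 1, 2, … for 5620 - a² a perfect square: first hit at a = 12: 5620 - 144 = 5476 = 74².
5620 = 12² + 74² = 144 + 5476 ✓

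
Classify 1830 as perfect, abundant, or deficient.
abundant

Proper divisors of 1830: sum = 1 + 2 + 3 + 5 + 6 + 10 + 15 + 30 + 61 + 122 + 183 + 305 + 366 + 610 + 915 = 2634
Since 2634 > 1830, 1830 is abundant.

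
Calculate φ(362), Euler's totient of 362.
180

362 = 2 × 181
φ(n) = n × ∏(1 - 1/p) for each prime p dividing n
φ(362) = 362 × (1 - 1/2) × (1 - 1/181) = 180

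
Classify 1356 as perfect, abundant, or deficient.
abundant

Proper divisors of 1356: sum = 1 + 2 + 3 + 4 + 6 + 12 + 113 + 226 + 339 + 452 + 678 = 1836
Since 1836 > 1356, 1356 is abundant.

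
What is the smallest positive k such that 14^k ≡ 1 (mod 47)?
23

47 is prime, so ord(14) divides φ(47) = 46.
Divisors of 46: 1, 2, 23, 46.
Repeated squaring: 14^1 ≡ 14, 14^2 ≡ 8, 14^4 ≡ 17, 14^8 ≡ 7, 14^16 ≡ 2, 14^32 ≡ 4 (mod 47).
Test 14^d mod 47 for each divisor d in increasing order:
14^1 ≡ 14
14^2 ≡ 8
14^23 = 14^16·14^4·14^2·14^1 ≡ 1  ← first divisor giving 1
The order is 23.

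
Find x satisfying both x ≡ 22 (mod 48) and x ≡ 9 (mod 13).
22

Using Chinese Remainder Theorem:
M = 48 × 13 = 624
M1 = 13, M2 = 48
y1 = 13^(-1) mod 48 = 37
y2 = 48^(-1) mod 13 = 3
x = (22×13×37 + 9×48×3) mod 624 = 22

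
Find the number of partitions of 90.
56634173

p(n) counts ways to write n as a sum of positive integers (order ignored).
Euler's pentagonal recurrence: p(k) = p(k-1) + p(k-2) - p(k-5) - p(k-7) + p(k-12) + p(k-15) - ... (offsets j(3j∓1)/2, signs ++--, p(0)=1, p(<0)=0).
DP table for k = 0..89: p(0)=1, p(1)=1, p(2)=2, p(3)=3, p(4)=5, p(5)=7, p(6)=11, p(7)=15, p(8)=22, p(9)=30, p(10)=42, p(11)=56, p(12)=77, p(13)=101, p(14)=135, p(15)=176, p(16)=231, p(17)=297, p(18)=385, p(19)=490, p(20)=627, p(21)=792, p(22)=1002, p(23)=1255, p(24)=1575, p(25)=1958, p(26)=2436, p(27)=3010, p(28)=3718, p(29)=4565, p(30)=5604, p(31)=6842, p(32)=8349, p(33)=10143, p(34)=12310, p(35)=14883, p(36)=17977, p(37)=21637, p(38)=26015, p(39)=31185, p(40)=37338, p(41)=44583, p(42)=53174, p(43)=63261, p(44)=75175, p(45)=89134, p(46)=105558, p(47)=124754, p(48)=147273, p(49)=173525, p(50)=204226, p(51)=239943, p(52)=281589, p(53)=329931, p(54)=386155, p(55)=451276, p(56)=526823, p(57)=614154, p(58)=715220, p(59)=831820, p(60)=966467, p(61)=1121505, p(62)=1300156, p(63)=1505499, p(64)=1741630, p(65)=2012558, p(66)=2323520, p(67)=2679689, p(68)=3087735, p(69)=3554345, p(70)=4087968, p(71)=4697205, p(72)=5392783, p(73)=6185689, p(74)=7089500, p(75)=8118264, p(76)=9289091, p(77)=10619863, p(78)=12132164, p(79)=13848650, p(80)=15796476, p(81)=18004327, p(82)=20506255, p(83)=23338469, p(84)=26543660, p(85)=30167357, p(86)=34262962, p(87)=38887673, p(88)=44108109, p(89)=49995925.
Final step: p(90) = p(89) + p(88) - p(85) - p(83) + p(78) + p(75) - p(68) - p(64) + p(55) + p(50) - p(39) - p(33) + p(20) + p(13)
= 49995925 + 44108109 - 30167357 - 23338469 + 12132164 + 8118264 - 3087735 - 1741630 + 451276 + 204226 - 31185 - 10143 + 627 + 101
= 56634173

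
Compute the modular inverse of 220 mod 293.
4

gcd(220, 293) = 1, so the inverse exists.
Extended Euclidean algorithm on (293, 220):
293 = 1 × 220 + 73  ⟹  73 = (1)·293 + (-1)·220
220 = 3 × 73 + 1  ⟹  1 = (-3)·293 + (4)·220
So (4)·220 ≡ 1 (mod 293), i.e. 220^(-1) ≡ 4 (mod 293).
Check: 220 × 4 = 880 ≡ 1 (mod 293)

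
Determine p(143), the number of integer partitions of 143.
20390982757

p(n) counts ways to write n as a sum of positive integers (order ignored).
Euler's pentagonal recurrence: p(k) = p(k-1) + p(k-2) - p(k-5) - p(k-7) + p(k-12) + p(k-15) - ... (offsets j(3j∓1)/2, signs ++--, p(0)=1, p(<0)=0).
DP table for k = 0..142: p(0)=1, p(1)=1, p(2)=2, p(3)=3, p(4)=5, p(5)=7, p(6)=11, p(7)=15, p(8)=22, p(9)=30, p(10)=42, p(11)=56, p(12)=77, p(13)=101, p(14)=135, p(15)=176, p(16)=231, p(17)=297, p(18)=385, p(19)=490, p(20)=627, p(21)=792, p(22)=1002, p(23)=1255, p(24)=1575, p(25)=1958, p(26)=2436, p(27)=3010, p(28)=3718, p(29)=4565, p(30)=5604, p(31)=6842, p(32)=8349, p(33)=10143, p(34)=12310, p(35)=14883, p(36)=17977, p(37)=21637, p(38)=26015, p(39)=31185, p(40)=37338, p(41)=44583, p(42)=53174, p(43)=63261, p(44)=75175, p(45)=89134, p(46)=105558, p(47)=124754, p(48)=147273, p(49)=173525, p(50)=204226, p(51)=239943, p(52)=281589, p(53)=329931, p(54)=386155, p(55)=451276, p(56)=526823, p(57)=614154, p(58)=715220, p(59)=831820, p(60)=966467, p(61)=1121505, p(62)=1300156, p(63)=1505499, p(64)=1741630, p(65)=2012558, p(66)=2323520, p(67)=2679689, p(68)=3087735, p(69)=3554345, p(70)=4087968, p(71)=4697205, p(72)=5392783, p(73)=6185689, p(74)=7089500, p(75)=8118264, p(76)=9289091, p(77)=10619863, p(78)=12132164, p(79)=13848650, p(80)=15796476, p(81)=18004327, p(82)=20506255, p(83)=23338469, p(84)=26543660, p(85)=30167357, p(86)=34262962, p(87)=38887673, p(88)=44108109, p(89)=49995925, p(90)=56634173, p(91)=64112359, p(92)=72533807, p(93)=82010177, p(94)=92669720, p(95)=104651419, p(96)=118114304, p(97)=133230930, p(98)=150198136, p(99)=169229875, p(100)=190569292, p(101)=214481126, p(102)=241265379, p(103)=271248950, p(104)=304801365, p(105)=342325709, p(106)=384276336, p(107)=431149389, p(108)=483502844, p(109)=541946240, p(110)=607163746, p(111)=679903203, p(112)=761002156, p(113)=851376628, p(114)=952050665, p(115)=1064144451, p(116)=1188908248, p(117)=1327710076, p(118)=1482074143, p(119)=1653668665, p(120)=1844349560, p(121)=2056148051, p(122)=2291320912, p(123)=2552338241, p(124)=2841940500, p(125)=3163127352, p(126)=3519222692, p(127)=3913864295, p(128)=4351078600, p(129)=4835271870, p(130)=5371315400, p(131)=5964539504, p(132)=6620830889, p(133)=7346629512, p(134)=8149040695, p(135)=9035836076, p(136)=10015581680, p(137)=11097645016, p(138)=12292341831, p(139)=13610949895, p(140)=15065878135, p(141)=16670689208, p(142)=18440293320.
Final step: p(143) = p(142) + p(141) - p(138) - p(136) + p(131) + p(128) - p(121) - p(117) + p(108) + p(103) - p(92) - p(86) + p(73) + p(66) - p(51) - p(43) + p(26) + p(17)
= 18440293320 + 16670689208 - 12292341831 - 10015581680 + 5964539504 + 4351078600 - 2056148051 - 1327710076 + 483502844 + 271248950 - 72533807 - 34262962 + 6185689 + 2323520 - 239943 - 63261 + 2436 + 297
= 20390982757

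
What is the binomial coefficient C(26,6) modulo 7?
0

Using Lucas' theorem:
Write n=26 and k=6 in base 7:
n in base 7: [3, 5]
k in base 7: [0, 6]
C(26,6) mod 7 = ∏ C(n_i, k_i) mod 7
Digit binomials (mod 7): C(3,0) = 1; C(5,6) = 0 (k_i > n_i)
Product: 1 × 0 = 0 ≡ 0 (mod 7)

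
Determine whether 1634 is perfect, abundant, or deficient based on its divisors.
deficient

Proper divisors of 1634: sum = 1 + 2 + 19 + 38 + 43 + 86 + 817 = 1006
Since 1006 < 1634, 1634 is deficient.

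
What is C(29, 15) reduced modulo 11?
4

Using Lucas' theorem:
Write n=29 and k=15 in base 11:
n in base 11: [2, 7]
k in base 11: [1, 4]
C(29,15) mod 11 = ∏ C(n_i, k_i) mod 11
Digit binomials (mod 11): C(2,1) = 2; C(7,4) = 35 ≡ 2
Product: 2 × 2 = 4 ≡ 4 (mod 11)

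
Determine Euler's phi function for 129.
84

129 = 3 × 43
φ(n) = n × ∏(1 - 1/p) for each prime p dividing n
φ(129) = 129 × (1 - 1/3) × (1 - 1/43) = 84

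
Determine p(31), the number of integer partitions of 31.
6842

p(n) counts ways to write n as a sum of positive integers (order ignored).
Euler's pentagonal recurrence: p(k) = p(k-1) + p(k-2) - p(k-5) - p(k-7) + p(k-12) + p(k-15) - ... (offsets j(3j∓1)/2, signs ++--, p(0)=1, p(<0)=0).
DP table for k = 0..30: p(0)=1, p(1)=1, p(2)=2, p(3)=3, p(4)=5, p(5)=7, p(6)=11, p(7)=15, p(8)=22, p(9)=30, p(10)=42, p(11)=56, p(12)=77, p(13)=101, p(14)=135, p(15)=176, p(16)=231, p(17)=297, p(18)=385, p(19)=490, p(20)=627, p(21)=792, p(22)=1002, p(23)=1255, p(24)=1575, p(25)=1958, p(26)=2436, p(27)=3010, p(28)=3718, p(29)=4565, p(30)=5604.
Final step: p(31) = p(30) + p(29) - p(26) - p(24) + p(19) + p(16) - p(9) - p(5)
= 5604 + 4565 - 2436 - 1575 + 490 + 231 - 30 - 7
= 6842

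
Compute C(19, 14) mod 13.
6

Using Lucas' theorem:
Write n=19 and k=14 in base 13:
n in base 13: [1, 6]
k in base 13: [1, 1]
C(19,14) mod 13 = ∏ C(n_i, k_i) mod 13
Digit binomials (mod 13): C(1,1) = 1; C(6,1) = 6
Product: 1 × 6 = 6 ≡ 6 (mod 13)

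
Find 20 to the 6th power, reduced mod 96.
64

Repeated squaring. Binary of 6 = 110.
20^1 ≡ 20 (mod 96); 20^2 ≡ 16 (mod 96); 20^4 ≡ 64 (mod 96)
20^6 = 20^2 × 20^4 ≡ 64 (mod 96)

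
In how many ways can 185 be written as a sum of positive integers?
1071823774337

p(n) counts ways to write n as a sum of positive integers (order ignored).
Euler's pentagonal recurrence: p(k) = p(k-1) + p(k-2) - p(k-5) - p(k-7) + p(k-12) + p(k-15) - ... (offsets j(3j∓1)/2, signs ++--, p(0)=1, p(<0)=0).
DP table for k = 0..184: p(0)=1, p(1)=1, p(2)=2, p(3)=3, p(4)=5, p(5)=7, p(6)=11, p(7)=15, p(8)=22, p(9)=30, p(10)=42, p(11)=56, p(12)=77, p(13)=101, p(14)=135, p(15)=176, p(16)=231, p(17)=297, p(18)=385, p(19)=490, p(20)=627, p(21)=792, p(22)=1002, p(23)=1255, p(24)=1575, p(25)=1958, p(26)=2436, p(27)=3010, p(28)=3718, p(29)=4565, p(30)=5604, p(31)=6842, p(32)=8349, p(33)=10143, p(34)=12310, p(35)=14883, p(36)=17977, p(37)=21637, p(38)=26015, p(39)=31185, p(40)=37338, p(41)=44583, p(42)=53174, p(43)=63261, p(44)=75175, p(45)=89134, p(46)=105558, p(47)=124754, p(48)=147273, p(49)=173525, p(50)=204226, p(51)=239943, p(52)=281589, p(53)=329931, p(54)=386155, p(55)=451276, p(56)=526823, p(57)=614154, p(58)=715220, p(59)=831820, p(60)=966467, p(61)=1121505, p(62)=1300156, p(63)=1505499, p(64)=1741630, p(65)=2012558, p(66)=2323520, p(67)=2679689, p(68)=3087735, p(69)=3554345, p(70)=4087968, p(71)=4697205, p(72)=5392783, p(73)=6185689, p(74)=7089500, p(75)=8118264, p(76)=9289091, p(77)=10619863, p(78)=12132164, p(79)=13848650, p(80)=15796476, p(81)=18004327, p(82)=20506255, p(83)=23338469, p(84)=26543660, p(85)=30167357, p(86)=34262962, p(87)=38887673, p(88)=44108109, p(89)=49995925, p(90)=56634173, p(91)=64112359, p(92)=72533807, p(93)=82010177, p(94)=92669720, p(95)=104651419, p(96)=118114304, p(97)=133230930, p(98)=150198136, p(99)=169229875, p(100)=190569292, p(101)=214481126, p(102)=241265379, p(103)=271248950, p(104)=304801365, p(105)=342325709, p(106)=384276336, p(107)=431149389, p(108)=483502844, p(109)=541946240, p(110)=607163746, p(111)=679903203, p(112)=761002156, p(113)=851376628, p(114)=952050665, p(115)=1064144451, p(116)=1188908248, p(117)=1327710076, p(118)=1482074143, p(119)=1653668665, p(120)=1844349560, p(121)=2056148051, p(122)=2291320912, p(123)=2552338241, p(124)=2841940500, p(125)=3163127352, p(126)=3519222692, p(127)=3913864295, p(128)=4351078600, p(129)=4835271870, p(130)=5371315400, p(131)=5964539504, p(132)=6620830889, p(133)=7346629512, p(134)=8149040695, p(135)=9035836076, p(136)=10015581680, p(137)=11097645016, p(138)=12292341831, p(139)=13610949895, p(140)=15065878135, p(141)=16670689208, p(142)=18440293320, p(143)=20390982757, p(144)=22540654445, p(145)=24908858009, p(146)=27517052599, p(147)=30388671978, p(148)=33549419497, p(149)=37027355200, p(150)=40853235313, p(151)=45060624582, p(152)=49686288421, p(153)=54770336324, p(154)=60356673280, p(155)=66493182097, p(156)=73232243759, p(157)=80630964769, p(158)=88751778802, p(159)=97662728555, p(160)=107438159466, p(161)=118159068427, p(162)=129913904637, p(163)=142798995930, p(164)=156919475295, p(165)=172389800255, p(166)=189334822579, p(167)=207890420102, p(168)=228204732751, p(169)=250438925115, p(170)=274768617130, p(171)=301384802048, p(172)=330495499613, p(173)=362326859895, p(174)=397125074750, p(175)=435157697830, p(176)=476715857290, p(177)=522115831195, p(178)=571701605655, p(179)=625846753120, p(180)=684957390936, p(181)=749474411781, p(182)=819876908323, p(183)=896684817527, p(184)=980462880430.
Final step: p(185) = p(184) + p(183) - p(180) - p(178) + p(173) + p(170) - p(163) - p(159) + p(150) + p(145) - p(134) - p(128) + p(115) + p(108) - p(93) - p(85) + p(68) + p(59) - p(40) - p(30) + p(9)
= 980462880430 + 896684817527 - 684957390936 - 571701605655 + 362326859895 + 274768617130 - 142798995930 - 97662728555 + 40853235313 + 24908858009 - 8149040695 - 4351078600 + 1064144451 + 483502844 - 82010177 - 30167357 + 3087735 + 831820 - 37338 - 5604 + 30
= 1071823774337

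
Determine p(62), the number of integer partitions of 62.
1300156

p(n) counts ways to write n as a sum of positive integers (order ignored).
Euler's pentagonal recurrence: p(k) = p(k-1) + p(k-2) - p(k-5) - p(k-7) + p(k-12) + p(k-15) - ... (offsets j(3j∓1)/2, signs ++--, p(0)=1, p(<0)=0).
DP table for k = 0..61: p(0)=1, p(1)=1, p(2)=2, p(3)=3, p(4)=5, p(5)=7, p(6)=11, p(7)=15, p(8)=22, p(9)=30, p(10)=42, p(11)=56, p(12)=77, p(13)=101, p(14)=135, p(15)=176, p(16)=231, p(17)=297, p(18)=385, p(19)=490, p(20)=627, p(21)=792, p(22)=1002, p(23)=1255, p(24)=1575, p(25)=1958, p(26)=2436, p(27)=3010, p(28)=3718, p(29)=4565, p(30)=5604, p(31)=6842, p(32)=8349, p(33)=10143, p(34)=12310, p(35)=14883, p(36)=17977, p(37)=21637, p(38)=26015, p(39)=31185, p(40)=37338, p(41)=44583, p(42)=53174, p(43)=63261, p(44)=75175, p(45)=89134, p(46)=105558, p(47)=124754, p(48)=147273, p(49)=173525, p(50)=204226, p(51)=239943, p(52)=281589, p(53)=329931, p(54)=386155, p(55)=451276, p(56)=526823, p(57)=614154, p(58)=715220, p(59)=831820, p(60)=966467, p(61)=1121505.
Final step: p(62) = p(61) + p(60) - p(57) - p(55) + p(50) + p(47) - p(40) - p(36) + p(27) + p(22) - p(11) - p(5)
= 1121505 + 966467 - 614154 - 451276 + 204226 + 124754 - 37338 - 17977 + 3010 + 1002 - 56 - 7
= 1300156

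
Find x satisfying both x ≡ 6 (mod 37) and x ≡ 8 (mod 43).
524

Using Chinese Remainder Theorem:
M = 37 × 43 = 1591
M1 = 43, M2 = 37
y1 = 43^(-1) mod 37 = 31
y2 = 37^(-1) mod 43 = 7
x = (6×43×31 + 8×37×7) mod 1591 = 524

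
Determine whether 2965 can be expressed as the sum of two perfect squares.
7² + 54² (a=7, b=54)

Factorization: 2965 = 5 × 593
By Fermat: n is sum of two squares iff every prime p ≡ 3 (mod 4) appears to even power.
All primes ≡ 3 (mod 4) appear to even power.
Search a = 0, 1, 2, … for 2965 - a² a perfect square: first hit at a = 7: 2965 - 49 = 2916 = 54².
2965 = 7² + 54² = 49 + 2916 ✓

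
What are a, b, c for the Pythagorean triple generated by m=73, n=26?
(4653, 3796, 6005)

Euclid's formula: a = m² - n², b = 2mn, c = m² + n²
m = 73, n = 26
a = 73² - 26² = 5329 - 676 = 4653
b = 2 × 73 × 26 = 3796
c = 73² + 26² = 5329 + 676 = 6005
Verification: 4653² + 3796² = 21650409 + 14409616 = 36060025 = 6005² ✓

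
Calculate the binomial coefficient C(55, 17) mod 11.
0

Using Lucas' theorem:
Write n=55 and k=17 in base 11:
n in base 11: [5, 0]
k in base 11: [1, 6]
C(55,17) mod 11 = ∏ C(n_i, k_i) mod 11
Digit binomials (mod 11): C(5,1) = 5; C(0,6) = 0 (k_i > n_i)
Product: 5 × 0 = 0 ≡ 0 (mod 11)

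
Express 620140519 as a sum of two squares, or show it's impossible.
Not possible

Factorization: 620140519 = 89 × 191^3
By Fermat: n is sum of two squares iff every prime p ≡ 3 (mod 4) appears to even power.
Prime(s) ≡ 3 (mod 4) with odd exponent: [(191, 3)]
Therefore 620140519 cannot be expressed as a² + b².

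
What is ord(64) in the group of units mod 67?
11

67 is prime, so ord(64) divides φ(67) = 66.
Divisors of 66: 1, 2, 3, 6, 11, 22, 33, 66.
Repeated squaring: 64^1 ≡ 64, 64^2 ≡ 9, 64^4 ≡ 14, 64^8 ≡ 62, 64^16 ≡ 25, 64^32 ≡ 22, 64^64 ≡ 15 (mod 67).
Test 64^d mod 67 for each divisor d in increasing order:
64^1 ≡ 64
64^2 ≡ 9
64^3 = 64^2·64^1 ≡ 40
64^6 = 64^4·64^2 ≡ 59
64^11 = 64^8·64^2·64^1 ≡ 1  ← first divisor giving 1
The order is 11.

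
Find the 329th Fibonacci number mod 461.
13

Matrix identity: Q^n = [[F_(n+1), F_n], [F_n, F_(n-1)]] with Q = [[1,1],[1,0]].
n = 329 = 101001001₂. Square-and-multiply, entries mod 461:
Q^1 = [[1,1],[1,0]]
Q^2 = (Q^1)² = [[2,1],[1,1]]
Q^5 = (Q^2)²·Q = [[8,5],[5,3]]
Q^10 = (Q^5)² = [[89,55],[55,34]]
Q^20 = (Q^10)² = [[343,311],[311,32]]
Q^41 = (Q^20)²·Q = [[458,5],[5,453]]
Q^82 = (Q^41)² = [[34,406],[406,89]]
Q^164 = (Q^82)² = [[32,150],[150,343]]
Q^329 = (Q^164)²·Q = [[21,13],[13,8]]
F_329 mod 461 = Q^329[0][1] = 13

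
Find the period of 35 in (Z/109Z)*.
27

109 is prime, so ord(35) divides φ(109) = 108.
Divisors of 108: 1, 2, 3, 4, 6, 9, 12, 18, 27, 36, 54, 108.
Repeated squaring: 35^1 ≡ 35, 35^2 ≡ 26, 35^4 ≡ 22, 35^8 ≡ 48, 35^16 ≡ 15, 35^32 ≡ 7, 35^64 ≡ 49 (mod 109).
Test 35^d mod 109 for each divisor d in increasing order:
35^1 ≡ 35
35^2 ≡ 26
35^3 = 35^2·35^1 ≡ 38
35^4 ≡ 22
35^6 = 35^4·35^2 ≡ 27
35^9 = 35^8·35^1 ≡ 45
35^12 = 35^8·35^4 ≡ 75
35^18 = 35^16·35^2 ≡ 63
35^27 = 35^16·35^8·35^2·35^1 ≡ 1  ← first divisor giving 1
The order is 27.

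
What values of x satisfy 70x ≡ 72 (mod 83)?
x ≡ 20 (mod 83)

gcd(70, 83) = 1, which divides 72, so solutions exist.
Find 70^(-1) mod 83 by the extended Euclidean algorithm:
83 = 1 × 70 + 13  ⟹  13 = (1)·83 + (-1)·70
70 = 5 × 13 + 5  ⟹  5 = (-5)·83 + (6)·70
13 = 2 × 5 + 3  ⟹  3 = (11)·83 + (-13)·70
5 = 1 × 3 + 2  ⟹  2 = (-16)·83 + (19)·70
3 = 1 × 2 + 1  ⟹  1 = (27)·83 + (-32)·70
So (-32)·70 ≡ 1 (mod 83), i.e. 70^(-1) ≡ -32 ≡ 51 (mod 83).
x ≡ 51 × 72 = 3672 ≡ 20 (mod 83).
Check: 70 × 20 = 1400 ≡ 72 (mod 83).
Unique solution: x ≡ 20 (mod 83)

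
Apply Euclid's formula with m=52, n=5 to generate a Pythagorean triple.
(2679, 520, 2729)

Euclid's formula: a = m² - n², b = 2mn, c = m² + n²
m = 52, n = 5
a = 52² - 5² = 2704 - 25 = 2679
b = 2 × 52 × 5 = 520
c = 52² + 5² = 2704 + 25 = 2729
Verification: 2679² + 520² = 7177041 + 270400 = 7447441 = 2729² ✓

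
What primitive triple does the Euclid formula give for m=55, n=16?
(2769, 1760, 3281)

Euclid's formula: a = m² - n², b = 2mn, c = m² + n²
m = 55, n = 16
a = 55² - 16² = 3025 - 256 = 2769
b = 2 × 55 × 16 = 1760
c = 55² + 16² = 3025 + 256 = 3281
Verification: 2769² + 1760² = 7667361 + 3097600 = 10764961 = 3281² ✓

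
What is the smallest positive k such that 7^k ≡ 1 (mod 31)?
15

31 is prime, so ord(7) divides φ(31) = 30.
Divisors of 30: 1, 2, 3, 5, 6, 10, 15, 30.
Repeated squaring: 7^1 ≡ 7, 7^2 ≡ 18, 7^4 ≡ 14, 7^8 ≡ 10, 7^16 ≡ 7 (mod 31).
Test 7^d mod 31 for each divisor d in increasing order:
7^1 ≡ 7
7^2 ≡ 18
7^3 = 7^2·7^1 ≡ 2
7^5 = 7^4·7^1 ≡ 5
7^6 = 7^4·7^2 ≡ 4
7^10 = 7^8·7^2 ≡ 25
7^15 = 7^8·7^4·7^2·7^1 ≡ 1  ← first divisor giving 1
The order is 15.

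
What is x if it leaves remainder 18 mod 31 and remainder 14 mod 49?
700

Using Chinese Remainder Theorem:
M = 31 × 49 = 1519
M1 = 49, M2 = 31
y1 = 49^(-1) mod 31 = 19
y2 = 31^(-1) mod 49 = 19
x = (18×49×19 + 14×31×19) mod 1519 = 700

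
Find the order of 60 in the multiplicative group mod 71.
35

71 is prime, so ord(60) divides φ(71) = 70.
Divisors of 70: 1, 2, 5, 7, 10, 14, 35, 70.
Repeated squaring: 60^1 ≡ 60, 60^2 ≡ 50, 60^4 ≡ 15, 60^8 ≡ 12, 60^16 ≡ 2, 60^32 ≡ 4, 60^64 ≡ 16 (mod 71).
Test 60^d mod 71 for each divisor d in increasing order:
60^1 ≡ 60
60^2 ≡ 50
60^5 = 60^4·60^1 ≡ 48
60^7 = 60^4·60^2·60^1 ≡ 57
60^10 = 60^8·60^2 ≡ 32
60^14 = 60^8·60^4·60^2 ≡ 54
60^35 = 60^32·60^2·60^1 ≡ 1  ← first divisor giving 1
The order is 35.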